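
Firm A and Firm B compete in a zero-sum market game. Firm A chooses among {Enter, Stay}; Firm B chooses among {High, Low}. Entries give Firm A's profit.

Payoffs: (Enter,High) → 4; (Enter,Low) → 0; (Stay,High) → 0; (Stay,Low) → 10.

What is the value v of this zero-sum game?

20/7

Row minima: Enter → 0, Stay → 0; maximin = 0.
Column maxima: High → 4, Low → 10; minimax = 4.
0 ≠ 4, so there is no saddle point; optimal play is mixed.
Let Firm A play Enter with probability p. Expected payoff against High: 4p + 0(1−p) = 4p; against Low: 0p + 10(1−p) = −10p + 10.
Setting these equal: 4p = −10p + 10 ⇒ 14p = 10 ⇒ p = 5/7, and the value is (4)·(5/7) = 20/7.
For Firm B: with q = P(High), equating Enter's and Stay's payoffs gives 4q = −10q + 10 ⇒ q = 5/7.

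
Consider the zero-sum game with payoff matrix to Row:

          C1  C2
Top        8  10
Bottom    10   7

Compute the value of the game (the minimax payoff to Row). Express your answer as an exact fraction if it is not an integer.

Row minima: Top → 8, Bottom → 7; maximin = 8.
Column maxima: C1 → 10, C2 → 10; minimax = 10.
8 ≠ 10, so there is no saddle point; optimal play is mixed.
Let Row play Top with probability p. Expected payoff against C1: 8p + 10(1−p) = −2p + 10; against C2: 10p + 7(1−p) = 3p + 7.
Setting these equal: −2p + 10 = 3p + 7 ⇒ −5p = -3 ⇒ p = 3/5, and the value is (-2)·(3/5) + 10 = 44/5.
For Column: with q = P(C1), equating Top's and Bottom's payoffs gives −2q + 10 = 3q + 7 ⇒ q = 3/5.

44/5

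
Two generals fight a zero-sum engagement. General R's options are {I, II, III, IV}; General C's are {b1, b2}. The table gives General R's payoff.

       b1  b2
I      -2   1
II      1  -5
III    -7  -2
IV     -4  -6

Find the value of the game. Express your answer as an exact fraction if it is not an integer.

-1

Row minima: I → -2, II → -5, III → -7, IV → -6; maximin = -2.
Column maxima: b1 → 1, b2 → 1; minimax = 1.
-2 ≠ 1, so there is no saddle point; optimal play is mixed.
III is strictly dominated by I, so General R never plays it.
IV is strictly dominated by I, so General R never plays it.
On the remaining 2×2 (I, II vs b1, b2):
Let General R play I with probability p. Expected payoff against b1: (-2)p + 1(1−p) = −3p + 1; against b2: 1p + (-5)(1−p) = 6p − 5.
Setting these equal: −3p + 1 = 6p − 5 ⇒ −9p = -6 ⇒ p = 2/3, and the value is (-3)·(2/3) + 1 = -1.
For General C: with q = P(b1), equating I's and II's payoffs gives −3q + 1 = 6q − 5 ⇒ q = 2/3.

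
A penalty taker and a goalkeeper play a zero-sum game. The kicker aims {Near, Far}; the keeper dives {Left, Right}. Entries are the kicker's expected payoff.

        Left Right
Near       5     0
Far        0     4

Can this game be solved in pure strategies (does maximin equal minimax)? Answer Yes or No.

No

Row minima: Near → 0, Far → 0; maximin = 0.
Column maxima: Left → 5, Right → 4; minimax = 4.
0 ≠ 4, so no pure-strategy equilibrium exists.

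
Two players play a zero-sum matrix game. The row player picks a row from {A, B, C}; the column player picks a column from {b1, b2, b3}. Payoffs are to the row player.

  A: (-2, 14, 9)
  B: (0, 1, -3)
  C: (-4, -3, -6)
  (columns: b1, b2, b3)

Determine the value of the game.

-3/7

Row minima: A → -2, B → -3, C → -6; maximin = -2.
Column maxima: b1 → 0, b2 → 14, b3 → 9; minimax = 0.
-2 ≠ 0, so there is no saddle point; optimal play is mixed.
C is strictly dominated by A, so the row player never plays it.
b2 is strictly dominated by b1 (it gives the row player strictly more in every row), so the column player never plays it.
On the remaining 2×2 (A, B vs b1, b3):
Let the row player play A with probability p. Expected payoff against b1: (-2)p + 0(1−p) = −2p; against b3: 9p + (-3)(1−p) = 12p − 3.
Setting these equal: −2p = 12p − 3 ⇒ −14p = -3 ⇒ p = 3/14, and the value is (-2)·(3/14) = -3/7.
For the column player: with q = P(b1), equating A's and B's payoffs gives −11q + 9 = 3q − 3 ⇒ q = 6/7.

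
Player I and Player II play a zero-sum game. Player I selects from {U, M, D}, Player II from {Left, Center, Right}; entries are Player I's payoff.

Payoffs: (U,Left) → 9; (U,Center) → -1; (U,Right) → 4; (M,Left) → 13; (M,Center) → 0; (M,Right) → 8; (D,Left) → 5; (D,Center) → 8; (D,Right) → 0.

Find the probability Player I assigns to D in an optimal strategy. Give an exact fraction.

1/2

Row minima: U → -1, M → 0, D → 0; maximin = 0.
Column maxima: Left → 13, Center → 8, Right → 8; minimax = 8.
0 ≠ 8, so there is no saddle point; optimal play is mixed.
U is strictly dominated by M, so Player I never plays it.
Left is strictly dominated by Right (it gives Player I strictly more in every row), so Player II never plays it.
On the remaining 2×2 (M, D vs Center, Right):
Let Player I play M with probability p. Expected payoff against Center: 0p + 8(1−p) = −8p + 8; against Right: 8p + 0(1−p) = 8p.
Setting these equal: −8p + 8 = 8p ⇒ −16p = -8 ⇒ p = 1/2, and the value is (-8)·(1/2) + 8 = 4.
For Player II: with q = P(Center), equating M's and D's payoffs gives −8q + 8 = 8q ⇒ q = 1/2.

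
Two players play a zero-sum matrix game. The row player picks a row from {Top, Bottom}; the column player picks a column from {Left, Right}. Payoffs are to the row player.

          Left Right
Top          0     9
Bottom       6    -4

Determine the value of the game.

Row minima: Top → 0, Bottom → -4; maximin = 0.
Column maxima: Left → 6, Right → 9; minimax = 6.
0 ≠ 6, so there is no saddle point; optimal play is mixed.
Let the row player play Top with probability p. Expected payoff against Left: 0p + 6(1−p) = −6p + 6; against Right: 9p + (-4)(1−p) = 13p − 4.
Setting these equal: −6p + 6 = 13p − 4 ⇒ −19p = -10 ⇒ p = 10/19, and the value is (-6)·(10/19) + 6 = 54/19.
For the column player: with q = P(Left), equating Top's and Bottom's payoffs gives −9q + 9 = 10q − 4 ⇒ q = 13/19.

54/19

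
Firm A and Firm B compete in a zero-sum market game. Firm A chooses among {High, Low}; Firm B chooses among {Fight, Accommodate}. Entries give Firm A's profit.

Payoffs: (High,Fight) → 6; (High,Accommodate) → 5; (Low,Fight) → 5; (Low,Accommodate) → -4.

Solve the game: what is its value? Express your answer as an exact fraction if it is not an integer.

5

Row minima: High → 5, Low → -4; maximin = 5.
Column maxima: Fight → 6, Accommodate → 5; minimax = 5.
Since maximin = minimax = 5, there is a saddle point and the value is 5.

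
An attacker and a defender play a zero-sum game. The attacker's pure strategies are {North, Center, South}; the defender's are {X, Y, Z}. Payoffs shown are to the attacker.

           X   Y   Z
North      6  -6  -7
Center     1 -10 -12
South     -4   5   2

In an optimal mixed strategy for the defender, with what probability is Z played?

10/19

Row minima: North → -7, Center → -12, South → -4; maximin = -4.
Column maxima: X → 6, Y → 5, Z → 2; minimax = 2.
-4 ≠ 2, so there is no saddle point; optimal play is mixed.
Center is strictly dominated by North, so the attacker never plays it.
Y is strictly dominated by Z (it gives the attacker strictly more in every row), so the defender never plays it.
On the remaining 2×2 (North, South vs X, Z):
Let the attacker play North with probability p. Expected payoff against X: 6p + (-4)(1−p) = 10p − 4; against Z: (-7)p + 2(1−p) = −9p + 2.
Setting these equal: 10p − 4 = −9p + 2 ⇒ 19p = 6 ⇒ p = 6/19, and the value is (10)·(6/19) − 4 = -16/19.
For the defender: with q = P(X), equating North's and South's payoffs gives 13q − 7 = −6q + 2 ⇒ q = 9/19.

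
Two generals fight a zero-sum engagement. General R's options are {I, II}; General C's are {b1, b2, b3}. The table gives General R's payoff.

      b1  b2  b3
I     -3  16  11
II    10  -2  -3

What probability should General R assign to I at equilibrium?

13/27

Row minima: I → -3, II → -3; maximin = -3.
Column maxima: b1 → 10, b2 → 16, b3 → 11; minimax = 10.
-3 ≠ 10, so there is no saddle point; optimal play is mixed.
b2 is strictly dominated by b3 (it gives General R strictly more in every row), so General C never plays it.
On the remaining 2×2 (I, II vs b1, b3):
Let General R play I with probability p. Expected payoff against b1: (-3)p + 10(1−p) = −13p + 10; against b3: 11p + (-3)(1−p) = 14p − 3.
Setting these equal: −13p + 10 = 14p − 3 ⇒ −27p = -13 ⇒ p = 13/27, and the value is (-13)·(13/27) + 10 = 101/27.
For General C: with q = P(b1), equating I's and II's payoffs gives −14q + 11 = 13q − 3 ⇒ q = 14/27.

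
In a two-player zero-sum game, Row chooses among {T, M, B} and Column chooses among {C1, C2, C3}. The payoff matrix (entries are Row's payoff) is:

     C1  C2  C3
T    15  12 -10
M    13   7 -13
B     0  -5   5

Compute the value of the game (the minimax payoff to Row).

Row minima: T → -10, M → -13, B → -5; maximin = -5.
Column maxima: C1 → 15, C2 → 12, C3 → 5; minimax = 5.
-5 ≠ 5, so there is no saddle point; optimal play is mixed.
M is strictly dominated by T, so Row never plays it.
C1 is strictly dominated by C2 (it gives Row strictly more in every row), so Column never plays it.
On the remaining 2×2 (T, B vs C2, C3):
Let Row play T with probability p. Expected payoff against C2: 12p + (-5)(1−p) = 17p − 5; against C3: (-10)p + 5(1−p) = −15p + 5.
Setting these equal: 17p − 5 = −15p + 5 ⇒ 32p = 10 ⇒ p = 5/16, and the value is (17)·(5/16) − 5 = 5/16.
For Column: with q = P(C2), equating T's and B's payoffs gives 22q − 10 = −10q + 5 ⇒ q = 15/32.

5/16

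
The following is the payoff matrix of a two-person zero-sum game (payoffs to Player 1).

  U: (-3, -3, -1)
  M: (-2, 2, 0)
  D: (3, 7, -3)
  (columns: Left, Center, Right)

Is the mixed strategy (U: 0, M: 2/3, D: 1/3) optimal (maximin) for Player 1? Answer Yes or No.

Against Left this mix gives (2/3)·(-2) + (1/3)·3 = -1/3.
Against Center this mix gives (2/3)·2 + (1/3)·7 = 11/3.
Against Right this mix gives (2/3)·0 + (1/3)·(-3) = -1.
Player 2 will play Right, holding Player 1 to -1. Shifting weight toward the row that does better against Right would raise this floor (the equalizing mix achieves -3/4 against both Right and Left), so the proposed strategy is not optimal.

No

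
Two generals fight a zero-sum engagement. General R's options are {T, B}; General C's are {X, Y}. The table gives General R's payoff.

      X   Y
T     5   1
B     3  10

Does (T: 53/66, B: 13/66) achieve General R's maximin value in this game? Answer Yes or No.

Against X this mix gives (53/66)·5 + (13/66)·3 = 152/33.
Against Y this mix gives (53/66)·1 + (13/66)·10 = 61/22.
General C will play Y, holding General R to 61/22. Shifting weight toward the row that does better against Y would raise this floor (the equalizing mix achieves 47/11 against both Y and X), so the proposed strategy is not optimal.

No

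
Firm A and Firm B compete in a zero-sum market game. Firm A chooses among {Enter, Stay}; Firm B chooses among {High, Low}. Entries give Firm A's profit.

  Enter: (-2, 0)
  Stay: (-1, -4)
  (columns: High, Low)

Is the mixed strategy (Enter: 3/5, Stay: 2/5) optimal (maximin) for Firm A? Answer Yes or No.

Yes

Against High this mix gives (3/5)·(-2) + (2/5)·(-1) = -8/5.
Against Low this mix gives (3/5)·0 + (2/5)·(-4) = -8/5.
All of Firm B's active replies (High, Low) yield -8/5, and no column does worse for Firm A. The mix makes Firm B indifferent and guarantees -8/5, so it is optimal.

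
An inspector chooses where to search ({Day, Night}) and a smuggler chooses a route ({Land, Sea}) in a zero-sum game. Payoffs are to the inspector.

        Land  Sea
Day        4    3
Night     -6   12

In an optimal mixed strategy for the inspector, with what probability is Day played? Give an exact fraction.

Row minima: Day → 3, Night → -6; maximin = 3.
Column maxima: Land → 4, Sea → 12; minimax = 4.
3 ≠ 4, so there is no saddle point; optimal play is mixed.
Let the inspector play Day with probability p. Expected payoff against Land: 4p + (-6)(1−p) = 10p − 6; against Sea: 3p + 12(1−p) = −9p + 12.
Setting these equal: 10p − 6 = −9p + 12 ⇒ 19p = 18 ⇒ p = 18/19, and the value is (10)·(18/19) − 6 = 66/19.
For the smuggler: with q = P(Land), equating Day's and Night's payoffs gives q + 3 = −18q + 12 ⇒ q = 9/19.

18/19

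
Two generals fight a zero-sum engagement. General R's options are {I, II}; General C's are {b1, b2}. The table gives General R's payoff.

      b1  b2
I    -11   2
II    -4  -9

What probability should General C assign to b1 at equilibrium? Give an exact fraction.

Row minima: I → -11, II → -9; maximin = -9.
Column maxima: b1 → -4, b2 → 2; minimax = -4.
-9 ≠ -4, so there is no saddle point; optimal play is mixed.
Let General R play I with probability p. Expected payoff against b1: (-11)p + (-4)(1−p) = −7p − 4; against b2: 2p + (-9)(1−p) = 11p − 9.
Setting these equal: −7p − 4 = 11p − 9 ⇒ −18p = -5 ⇒ p = 5/18, and the value is (-7)·(5/18) − 4 = -107/18.
For General C: with q = P(b1), equating I's and II's payoffs gives −13q + 2 = 5q − 9 ⇒ q = 11/18.

11/18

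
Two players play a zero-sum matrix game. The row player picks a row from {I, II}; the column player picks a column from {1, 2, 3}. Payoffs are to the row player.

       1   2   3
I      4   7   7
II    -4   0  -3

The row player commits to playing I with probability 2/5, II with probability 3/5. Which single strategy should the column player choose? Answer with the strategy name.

1

If the column player plays 1, the row player's expected payoff is (2/5)·4 + (3/5)·(-4) = -4/5.
If the column player plays 2, the row player's expected payoff is (2/5)·7 + (3/5)·0 = 14/5.
If the column player plays 3, the row player's expected payoff is (2/5)·7 + (3/5)·(-3) = 1.
The column player minimizes the row player's payoff; the smallest is -4/5, so the best response is 1.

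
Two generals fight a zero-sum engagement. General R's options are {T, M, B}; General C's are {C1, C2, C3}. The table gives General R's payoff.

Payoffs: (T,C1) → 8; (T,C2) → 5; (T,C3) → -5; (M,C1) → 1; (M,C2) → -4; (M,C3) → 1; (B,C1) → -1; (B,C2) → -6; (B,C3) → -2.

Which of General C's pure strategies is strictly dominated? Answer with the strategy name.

C2 holds General R's payoff strictly below C1 in every row: 5 < 8, -4 < 1, -6 < -1.
So C1 is strictly dominated for General C.

C1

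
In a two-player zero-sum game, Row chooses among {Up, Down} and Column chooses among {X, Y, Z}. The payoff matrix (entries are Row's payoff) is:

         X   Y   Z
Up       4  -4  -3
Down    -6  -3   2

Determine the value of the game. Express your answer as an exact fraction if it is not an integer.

Row minima: Up → -4, Down → -6; maximin = -4.
Column maxima: X → 4, Y → -3, Z → 2; minimax = -3.
-4 ≠ -3, so there is no saddle point; optimal play is mixed.
Z is strictly dominated by Y (it gives Row strictly more in every row), so Column never plays it.
On the remaining 2×2 (Up, Down vs X, Y):
Let Row play Up with probability p. Expected payoff against X: 4p + (-6)(1−p) = 10p − 6; against Y: (-4)p + (-3)(1−p) = −p − 3.
Setting these equal: 10p − 6 = −p − 3 ⇒ 11p = 3 ⇒ p = 3/11, and the value is (10)·(3/11) − 6 = -36/11.
For Column: with q = P(X), equating Up's and Down's payoffs gives 8q − 4 = −3q − 3 ⇒ q = 1/11.

-36/11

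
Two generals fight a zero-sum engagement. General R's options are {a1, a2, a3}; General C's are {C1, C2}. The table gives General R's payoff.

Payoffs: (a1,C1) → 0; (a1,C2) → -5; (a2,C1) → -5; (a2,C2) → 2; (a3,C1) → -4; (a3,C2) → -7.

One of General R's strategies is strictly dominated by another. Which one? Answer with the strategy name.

a1 gives a strictly higher payoff than a3 against every column: 0 > -4, -5 > -7.
So a3 is strictly dominated and General R never plays it.

a3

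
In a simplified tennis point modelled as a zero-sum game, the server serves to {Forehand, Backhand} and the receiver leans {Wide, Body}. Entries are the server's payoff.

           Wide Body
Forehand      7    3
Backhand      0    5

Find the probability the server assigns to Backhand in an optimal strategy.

4/9

Row minima: Forehand → 3, Backhand → 0; maximin = 3.
Column maxima: Wide → 7, Body → 5; minimax = 5.
3 ≠ 5, so there is no saddle point; optimal play is mixed.
Let the server play Forehand with probability p. Expected payoff against Wide: 7p + 0(1−p) = 7p; against Body: 3p + 5(1−p) = −2p + 5.
Setting these equal: 7p = −2p + 5 ⇒ 9p = 5 ⇒ p = 5/9, and the value is (7)·(5/9) = 35/9.
For the receiver: with q = P(Wide), equating Forehand's and Backhand's payoffs gives 4q + 3 = −5q + 5 ⇒ q = 2/9.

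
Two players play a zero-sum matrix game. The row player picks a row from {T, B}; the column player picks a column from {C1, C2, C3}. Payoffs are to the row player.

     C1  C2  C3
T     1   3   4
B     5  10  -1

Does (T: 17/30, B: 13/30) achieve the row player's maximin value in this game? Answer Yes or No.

No

Against C1 this mix gives (17/30)·1 + (13/30)·5 = 41/15.
Against C2 this mix gives (17/30)·3 + (13/30)·10 = 181/30.
Against C3 this mix gives (17/30)·4 + (13/30)·(-1) = 11/6.
The column player will play C3, holding the row player to 11/6. Shifting weight toward the row that does better against C3 would raise this floor (the equalizing mix achieves 7/3 against both C3 and C1), so the proposed strategy is not optimal.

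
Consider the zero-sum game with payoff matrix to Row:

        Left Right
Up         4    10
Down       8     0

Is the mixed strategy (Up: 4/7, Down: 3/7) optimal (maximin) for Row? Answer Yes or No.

Against Left this mix gives (4/7)·4 + (3/7)·8 = 40/7.
Against Right this mix gives (4/7)·10 + (3/7)·0 = 40/7.
All of Column's active replies (Left, Right) yield 40/7, and no column does worse for Row. The mix makes Column indifferent and guarantees 40/7, so it is optimal.

Yes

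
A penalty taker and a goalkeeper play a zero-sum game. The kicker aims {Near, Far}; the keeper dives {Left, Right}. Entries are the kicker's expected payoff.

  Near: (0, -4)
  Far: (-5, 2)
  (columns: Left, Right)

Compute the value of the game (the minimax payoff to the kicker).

-20/11

Row minima: Near → -4, Far → -5; maximin = -4.
Column maxima: Left → 0, Right → 2; minimax = 0.
-4 ≠ 0, so there is no saddle point; optimal play is mixed.
Let the kicker play Near with probability p. Expected payoff against Left: 0p + (-5)(1−p) = 5p − 5; against Right: (-4)p + 2(1−p) = −6p + 2.
Setting these equal: 5p − 5 = −6p + 2 ⇒ 11p = 7 ⇒ p = 7/11, and the value is (5)·(7/11) − 5 = -20/11.
For the keeper: with q = P(Left), equating Near's and Far's payoffs gives 4q − 4 = −7q + 2 ⇒ q = 6/11.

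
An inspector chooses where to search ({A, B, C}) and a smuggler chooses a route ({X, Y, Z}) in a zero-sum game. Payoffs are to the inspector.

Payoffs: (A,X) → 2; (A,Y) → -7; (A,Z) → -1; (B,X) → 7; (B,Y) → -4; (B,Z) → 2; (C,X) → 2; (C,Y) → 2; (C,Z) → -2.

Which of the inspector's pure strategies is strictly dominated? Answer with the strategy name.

A

B gives a strictly higher payoff than A against every column: 7 > 2, -4 > -7, 2 > -1.
So A is strictly dominated and the inspector never plays it.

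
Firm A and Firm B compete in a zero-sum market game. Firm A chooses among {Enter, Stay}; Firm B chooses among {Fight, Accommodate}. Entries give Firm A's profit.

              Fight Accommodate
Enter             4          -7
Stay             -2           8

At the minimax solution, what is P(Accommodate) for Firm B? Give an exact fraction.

Row minima: Enter → -7, Stay → -2; maximin = -2.
Column maxima: Fight → 4, Accommodate → 8; minimax = 4.
-2 ≠ 4, so there is no saddle point; optimal play is mixed.
Let Firm A play Enter with probability p. Expected payoff against Fight: 4p + (-2)(1−p) = 6p − 2; against Accommodate: (-7)p + 8(1−p) = −15p + 8.
Setting these equal: 6p − 2 = −15p + 8 ⇒ 21p = 10 ⇒ p = 10/21, and the value is (6)·(10/21) − 2 = 6/7.
For Firm B: with q = P(Fight), equating Enter's and Stay's payoffs gives 11q − 7 = −10q + 8 ⇒ q = 5/7.

2/7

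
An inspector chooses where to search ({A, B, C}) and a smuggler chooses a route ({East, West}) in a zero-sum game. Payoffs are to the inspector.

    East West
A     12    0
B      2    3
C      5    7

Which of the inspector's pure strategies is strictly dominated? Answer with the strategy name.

C gives a strictly higher payoff than B against every column: 5 > 2, 7 > 3.
So B is strictly dominated and the inspector never plays it.

B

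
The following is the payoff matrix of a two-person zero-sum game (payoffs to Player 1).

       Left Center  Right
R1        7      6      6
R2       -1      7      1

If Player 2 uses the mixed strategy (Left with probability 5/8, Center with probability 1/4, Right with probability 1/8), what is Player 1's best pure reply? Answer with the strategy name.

R1

Expected payoff of R1: (5/8)·7 + (1/4)·6 + (1/8)·6 = 53/8.
Expected payoff of R2: (5/8)·(-1) + (1/4)·7 + (1/8)·1 = 5/4.
The largest is 53/8, so Player 1's best response is R1.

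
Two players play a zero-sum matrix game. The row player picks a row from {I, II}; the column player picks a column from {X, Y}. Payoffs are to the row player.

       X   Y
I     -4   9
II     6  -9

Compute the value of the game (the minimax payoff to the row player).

9/14

Row minima: I → -4, II → -9; maximin = -4.
Column maxima: X → 6, Y → 9; minimax = 6.
-4 ≠ 6, so there is no saddle point; optimal play is mixed.
Let the row player play I with probability p. Expected payoff against X: (-4)p + 6(1−p) = −10p + 6; against Y: 9p + (-9)(1−p) = 18p − 9.
Setting these equal: −10p + 6 = 18p − 9 ⇒ −28p = -15 ⇒ p = 15/28, and the value is (-10)·(15/28) + 6 = 9/14.
For the column player: with q = P(X), equating I's and II's payoffs gives −13q + 9 = 15q − 9 ⇒ q = 9/14.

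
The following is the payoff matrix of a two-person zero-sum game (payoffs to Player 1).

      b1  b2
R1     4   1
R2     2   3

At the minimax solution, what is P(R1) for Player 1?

1/4

Row minima: R1 → 1, R2 → 2; maximin = 2.
Column maxima: b1 → 4, b2 → 3; minimax = 3.
2 ≠ 3, so there is no saddle point; optimal play is mixed.
Let Player 1 play R1 with probability p. Expected payoff against b1: 4p + 2(1−p) = 2p + 2; against b2: 1p + 3(1−p) = −2p + 3.
Setting these equal: 2p + 2 = −2p + 3 ⇒ 4p = 1 ⇒ p = 1/4, and the value is (2)·(1/4) + 2 = 5/2.
For Player 2: with q = P(b1), equating R1's and R2's payoffs gives 3q + 1 = −q + 3 ⇒ q = 1/2.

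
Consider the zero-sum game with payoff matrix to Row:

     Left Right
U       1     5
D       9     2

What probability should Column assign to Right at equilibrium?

Row minima: U → 1, D → 2; maximin = 2.
Column maxima: Left → 9, Right → 5; minimax = 5.
2 ≠ 5, so there is no saddle point; optimal play is mixed.
Let Row play U with probability p. Expected payoff against Left: 1p + 9(1−p) = −8p + 9; against Right: 5p + 2(1−p) = 3p + 2.
Setting these equal: −8p + 9 = 3p + 2 ⇒ −11p = -7 ⇒ p = 7/11, and the value is (-8)·(7/11) + 9 = 43/11.
For Column: with q = P(Left), equating U's and D's payoffs gives −4q + 5 = 7q + 2 ⇒ q = 3/11.

8/11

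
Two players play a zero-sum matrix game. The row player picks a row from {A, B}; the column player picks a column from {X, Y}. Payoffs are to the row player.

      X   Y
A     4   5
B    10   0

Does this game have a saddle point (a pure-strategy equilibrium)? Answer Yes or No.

No

Row minima: A → 4, B → 0; maximin = 4.
Column maxima: X → 10, Y → 5; minimax = 5.
4 ≠ 5, so no pure-strategy equilibrium exists.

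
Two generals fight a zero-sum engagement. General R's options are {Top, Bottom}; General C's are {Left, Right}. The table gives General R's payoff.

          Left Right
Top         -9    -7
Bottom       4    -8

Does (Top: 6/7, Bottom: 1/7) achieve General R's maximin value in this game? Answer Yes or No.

Yes

Against Left this mix gives (6/7)·(-9) + (1/7)·4 = -50/7.
Against Right this mix gives (6/7)·(-7) + (1/7)·(-8) = -50/7.
All of General C's active replies (Left, Right) yield -50/7, and no column does worse for General R. The mix makes General C indifferent and guarantees -50/7, so it is optimal.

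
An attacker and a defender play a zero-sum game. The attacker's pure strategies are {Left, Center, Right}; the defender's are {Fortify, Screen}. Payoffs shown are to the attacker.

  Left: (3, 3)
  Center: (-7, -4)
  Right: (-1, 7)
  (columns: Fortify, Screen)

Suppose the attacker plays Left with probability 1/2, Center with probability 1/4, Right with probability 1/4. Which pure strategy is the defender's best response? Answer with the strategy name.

Fortify

If the defender plays Fortify, the attacker's expected payoff is (1/2)·3 + (1/4)·(-7) + (1/4)·(-1) = -1/2.
If the defender plays Screen, the attacker's expected payoff is (1/2)·3 + (1/4)·(-4) + (1/4)·7 = 9/4.
The defender minimizes the attacker's payoff; the smallest is -1/2, so the best response is Fortify.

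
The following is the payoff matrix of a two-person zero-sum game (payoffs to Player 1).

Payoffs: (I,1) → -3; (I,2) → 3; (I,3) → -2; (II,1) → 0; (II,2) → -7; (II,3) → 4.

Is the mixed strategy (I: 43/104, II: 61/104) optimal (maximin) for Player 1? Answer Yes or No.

No

Against 1 this mix gives (43/104)·(-3) + (61/104)·0 = -129/104.
Against 2 this mix gives (43/104)·3 + (61/104)·(-7) = -149/52.
Against 3 this mix gives (43/104)·(-2) + (61/104)·4 = 79/52.
Player 2 will play 2, holding Player 1 to -149/52. Shifting weight toward the row that does better against 2 would raise this floor (the equalizing mix achieves -21/13 against both 2 and 1), so the proposed strategy is not optimal.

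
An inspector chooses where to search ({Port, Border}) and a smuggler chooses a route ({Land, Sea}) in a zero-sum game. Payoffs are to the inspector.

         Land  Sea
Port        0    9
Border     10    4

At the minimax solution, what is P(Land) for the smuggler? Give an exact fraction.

Row minima: Port → 0, Border → 4; maximin = 4.
Column maxima: Land → 10, Sea → 9; minimax = 9.
4 ≠ 9, so there is no saddle point; optimal play is mixed.
Let the inspector play Port with probability p. Expected payoff against Land: 0p + 10(1−p) = −10p + 10; against Sea: 9p + 4(1−p) = 5p + 4.
Setting these equal: −10p + 10 = 5p + 4 ⇒ −15p = -6 ⇒ p = 2/5, and the value is (-10)·(2/5) + 10 = 6.
For the smuggler: with q = P(Land), equating Port's and Border's payoffs gives −9q + 9 = 6q + 4 ⇒ q = 1/3.

1/3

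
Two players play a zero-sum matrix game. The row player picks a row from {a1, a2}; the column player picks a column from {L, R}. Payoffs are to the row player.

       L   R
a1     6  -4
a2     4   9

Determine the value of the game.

14/3

Row minima: a1 → -4, a2 → 4; maximin = 4.
Column maxima: L → 6, R → 9; minimax = 6.
4 ≠ 6, so there is no saddle point; optimal play is mixed.
Let the row player play a1 with probability p. Expected payoff against L: 6p + 4(1−p) = 2p + 4; against R: (-4)p + 9(1−p) = −13p + 9.
Setting these equal: 2p + 4 = −13p + 9 ⇒ 15p = 5 ⇒ p = 1/3, and the value is (2)·(1/3) + 4 = 14/3.
For the column player: with q = P(L), equating a1's and a2's payoffs gives 10q − 4 = −5q + 9 ⇒ q = 13/15.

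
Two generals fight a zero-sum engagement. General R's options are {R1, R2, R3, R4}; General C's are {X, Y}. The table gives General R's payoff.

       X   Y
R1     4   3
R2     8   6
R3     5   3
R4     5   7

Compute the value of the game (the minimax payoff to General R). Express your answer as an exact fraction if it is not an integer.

13/2

Row minima: R1 → 3, R2 → 6, R3 → 3, R4 → 5; maximin = 6.
Column maxima: X → 8, Y → 7; minimax = 7.
6 ≠ 7, so there is no saddle point; optimal play is mixed.
R1 is strictly dominated by R2, so General R never plays it.
R3 is strictly dominated by R2, so General R never plays it.
On the remaining 2×2 (R2, R4 vs X, Y):
Let General R play R2 with probability p. Expected payoff against X: 8p + 5(1−p) = 3p + 5; against Y: 6p + 7(1−p) = −p + 7.
Setting these equal: 3p + 5 = −p + 7 ⇒ 4p = 2 ⇒ p = 1/2, and the value is (3)·(1/2) + 5 = 13/2.
For General C: with q = P(X), equating R2's and R4's payoffs gives 2q + 6 = −2q + 7 ⇒ q = 1/4.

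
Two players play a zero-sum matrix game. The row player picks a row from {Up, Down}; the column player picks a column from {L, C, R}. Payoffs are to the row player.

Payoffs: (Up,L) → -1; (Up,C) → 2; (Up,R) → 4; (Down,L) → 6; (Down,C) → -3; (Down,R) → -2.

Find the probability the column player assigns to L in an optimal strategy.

5/12

Row minima: Up → -1, Down → -3; maximin = -1.
Column maxima: L → 6, C → 2, R → 4; minimax = 2.
-1 ≠ 2, so there is no saddle point; optimal play is mixed.
R is strictly dominated by C (it gives the row player strictly more in every row), so the column player never plays it.
On the remaining 2×2 (Up, Down vs L, C):
Let the row player play Up with probability p. Expected payoff against L: (-1)p + 6(1−p) = −7p + 6; against C: 2p + (-3)(1−p) = 5p − 3.
Setting these equal: −7p + 6 = 5p − 3 ⇒ −12p = -9 ⇒ p = 3/4, and the value is (-7)·(3/4) + 6 = 3/4.
For the column player: with q = P(L), equating Up's and Down's payoffs gives −3q + 2 = 9q − 3 ⇒ q = 5/12.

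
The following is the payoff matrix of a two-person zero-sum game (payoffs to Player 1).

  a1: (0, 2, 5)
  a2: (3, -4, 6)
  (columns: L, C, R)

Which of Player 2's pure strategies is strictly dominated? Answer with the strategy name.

R

L holds Player 1's payoff strictly below R in every row: 0 < 5, 3 < 6.
So R is strictly dominated for Player 2.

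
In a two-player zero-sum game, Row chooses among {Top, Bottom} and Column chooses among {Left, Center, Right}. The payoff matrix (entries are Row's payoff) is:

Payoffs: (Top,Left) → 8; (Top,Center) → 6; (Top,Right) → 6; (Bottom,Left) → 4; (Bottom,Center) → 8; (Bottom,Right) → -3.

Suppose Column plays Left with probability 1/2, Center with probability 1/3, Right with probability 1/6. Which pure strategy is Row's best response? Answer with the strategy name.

Expected payoff of Top: (1/2)·8 + (1/3)·6 + (1/6)·6 = 7.
Expected payoff of Bottom: (1/2)·4 + (1/3)·8 + (1/6)·(-3) = 25/6.
The largest is 7, so Row's best response is Top.

Top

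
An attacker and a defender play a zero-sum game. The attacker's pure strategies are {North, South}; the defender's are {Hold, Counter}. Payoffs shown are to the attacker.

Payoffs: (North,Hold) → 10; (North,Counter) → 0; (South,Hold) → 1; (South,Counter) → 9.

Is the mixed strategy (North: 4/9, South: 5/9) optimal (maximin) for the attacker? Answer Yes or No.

Against Hold this mix gives (4/9)·10 + (5/9)·1 = 5.
Against Counter this mix gives (4/9)·0 + (5/9)·9 = 5.
All of the defender's active replies (Hold, Counter) yield 5, and no column does worse for the attacker. The mix makes the defender indifferent and guarantees 5, so it is optimal.

Yes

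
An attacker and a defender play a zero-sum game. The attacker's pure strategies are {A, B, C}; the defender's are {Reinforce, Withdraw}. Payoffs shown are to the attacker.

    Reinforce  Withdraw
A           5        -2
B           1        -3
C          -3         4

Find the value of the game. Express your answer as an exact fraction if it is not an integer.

1

Row minima: A → -2, B → -3, C → -3; maximin = -2.
Column maxima: Reinforce → 5, Withdraw → 4; minimax = 4.
-2 ≠ 4, so there is no saddle point; optimal play is mixed.
B is strictly dominated by A, so the attacker never plays it.
On the remaining 2×2 (A, C vs Reinforce, Withdraw):
Let the attacker play A with probability p. Expected payoff against Reinforce: 5p + (-3)(1−p) = 8p − 3; against Withdraw: (-2)p + 4(1−p) = −6p + 4.
Setting these equal: 8p − 3 = −6p + 4 ⇒ 14p = 7 ⇒ p = 1/2, and the value is (8)·(1/2) − 3 = 1.
For the defender: with q = P(Reinforce), equating A's and C's payoffs gives 7q − 2 = −7q + 4 ⇒ q = 3/7.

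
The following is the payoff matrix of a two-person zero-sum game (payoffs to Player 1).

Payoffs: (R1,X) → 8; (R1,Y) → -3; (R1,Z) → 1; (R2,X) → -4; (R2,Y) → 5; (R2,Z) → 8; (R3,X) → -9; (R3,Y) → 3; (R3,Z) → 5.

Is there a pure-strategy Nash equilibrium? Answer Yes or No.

Row minima: R1 → -3, R2 → -4, R3 → -9; maximin = -3.
Column maxima: X → 8, Y → 5, Z → 8; minimax = 5.
-3 ≠ 5, so no pure-strategy equilibrium exists.

No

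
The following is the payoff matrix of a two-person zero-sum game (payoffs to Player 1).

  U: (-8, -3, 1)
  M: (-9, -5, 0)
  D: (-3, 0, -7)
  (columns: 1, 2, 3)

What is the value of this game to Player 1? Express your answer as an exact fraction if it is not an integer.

-59/13

Row minima: U → -8, M → -9, D → -7; maximin = -7.
Column maxima: 1 → -3, 2 → 0, 3 → 1; minimax = -3.
-7 ≠ -3, so there is no saddle point; optimal play is mixed.
M is strictly dominated by U, so Player 1 never plays it.
2 is strictly dominated by 1 (it gives Player 1 strictly more in every row), so Player 2 never plays it.
On the remaining 2×2 (U, D vs 1, 3):
Let Player 1 play U with probability p. Expected payoff against 1: (-8)p + (-3)(1−p) = −5p − 3; against 3: 1p + (-7)(1−p) = 8p − 7.
Setting these equal: −5p − 3 = 8p − 7 ⇒ −13p = -4 ⇒ p = 4/13, and the value is (-5)·(4/13) − 3 = -59/13.
For Player 2: with q = P(1), equating U's and D's payoffs gives −9q + 1 = 4q − 7 ⇒ q = 8/13.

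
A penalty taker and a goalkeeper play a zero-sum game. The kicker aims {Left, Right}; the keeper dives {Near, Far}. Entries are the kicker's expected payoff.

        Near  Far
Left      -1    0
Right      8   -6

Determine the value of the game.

-2/5

Row minima: Left → -1, Right → -6; maximin = -1.
Column maxima: Near → 8, Far → 0; minimax = 0.
-1 ≠ 0, so there is no saddle point; optimal play is mixed.
Let the kicker play Left with probability p. Expected payoff against Near: (-1)p + 8(1−p) = −9p + 8; against Far: 0p + (-6)(1−p) = 6p − 6.
Setting these equal: −9p + 8 = 6p − 6 ⇒ −15p = -14 ⇒ p = 14/15, and the value is (-9)·(14/15) + 8 = -2/5.
For the keeper: with q = P(Near), equating Left's and Right's payoffs gives −q = 14q − 6 ⇒ q = 2/5.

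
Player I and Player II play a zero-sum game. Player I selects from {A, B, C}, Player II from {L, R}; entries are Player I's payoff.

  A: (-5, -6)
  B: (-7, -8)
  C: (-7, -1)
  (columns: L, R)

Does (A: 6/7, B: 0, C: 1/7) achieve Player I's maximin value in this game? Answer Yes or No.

Yes

Against L this mix gives (6/7)·(-5) + (1/7)·(-7) = -37/7.
Against R this mix gives (6/7)·(-6) + (1/7)·(-1) = -37/7.
All of Player II's active replies (L, R) yield -37/7, and no column does worse for Player I. The mix makes Player II indifferent and guarantees -37/7, so it is optimal.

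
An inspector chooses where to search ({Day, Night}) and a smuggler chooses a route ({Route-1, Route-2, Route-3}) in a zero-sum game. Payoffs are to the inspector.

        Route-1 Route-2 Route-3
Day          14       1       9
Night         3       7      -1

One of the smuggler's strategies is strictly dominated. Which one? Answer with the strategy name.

Route-3 holds the inspector's payoff strictly below Route-1 in every row: 9 < 14, -1 < 3.
So Route-1 is strictly dominated for the smuggler.

Route-1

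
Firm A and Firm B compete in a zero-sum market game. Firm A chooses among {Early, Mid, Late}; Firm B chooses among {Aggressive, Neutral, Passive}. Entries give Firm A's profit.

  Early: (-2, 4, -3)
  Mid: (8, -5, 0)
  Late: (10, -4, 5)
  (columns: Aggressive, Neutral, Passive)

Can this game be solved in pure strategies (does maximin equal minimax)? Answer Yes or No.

Row minima: Early → -3, Mid → -5, Late → -4; maximin = -3.
Column maxima: Aggressive → 10, Neutral → 4, Passive → 5; minimax = 4.
-3 ≠ 4, so no pure-strategy equilibrium exists.

No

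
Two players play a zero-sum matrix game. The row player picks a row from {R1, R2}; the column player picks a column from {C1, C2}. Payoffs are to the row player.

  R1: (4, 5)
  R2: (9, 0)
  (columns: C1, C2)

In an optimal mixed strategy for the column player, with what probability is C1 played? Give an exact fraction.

1/2

Row minima: R1 → 4, R2 → 0; maximin = 4.
Column maxima: C1 → 9, C2 → 5; minimax = 5.
4 ≠ 5, so there is no saddle point; optimal play is mixed.
Let the row player play R1 with probability p. Expected payoff against C1: 4p + 9(1−p) = −5p + 9; against C2: 5p + 0(1−p) = 5p.
Setting these equal: −5p + 9 = 5p ⇒ −10p = -9 ⇒ p = 9/10, and the value is (-5)·(9/10) + 9 = 9/2.
For the column player: with q = P(C1), equating R1's and R2's payoffs gives −q + 5 = 9q ⇒ q = 1/2.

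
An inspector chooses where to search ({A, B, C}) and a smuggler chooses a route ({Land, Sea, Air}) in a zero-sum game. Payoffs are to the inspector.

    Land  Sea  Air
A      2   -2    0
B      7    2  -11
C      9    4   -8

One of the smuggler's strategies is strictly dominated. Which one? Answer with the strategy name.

Land

Sea holds the inspector's payoff strictly below Land in every row: -2 < 2, 2 < 7, 4 < 9.
So Land is strictly dominated for the smuggler.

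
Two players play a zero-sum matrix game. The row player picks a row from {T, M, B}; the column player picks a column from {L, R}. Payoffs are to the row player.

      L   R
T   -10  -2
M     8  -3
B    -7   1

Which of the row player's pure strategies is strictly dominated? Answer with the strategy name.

B gives a strictly higher payoff than T against every column: -7 > -10, 1 > -2.
So T is strictly dominated and the row player never plays it.

T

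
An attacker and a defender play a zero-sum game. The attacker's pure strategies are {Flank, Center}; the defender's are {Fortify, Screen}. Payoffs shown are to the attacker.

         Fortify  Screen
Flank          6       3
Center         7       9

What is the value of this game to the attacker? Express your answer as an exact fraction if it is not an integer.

Row minima: Flank → 3, Center → 7; maximin = 7.
Column maxima: Fortify → 7, Screen → 9; minimax = 7.
Since maximin = minimax = 7, there is a saddle point and the value is 7.

7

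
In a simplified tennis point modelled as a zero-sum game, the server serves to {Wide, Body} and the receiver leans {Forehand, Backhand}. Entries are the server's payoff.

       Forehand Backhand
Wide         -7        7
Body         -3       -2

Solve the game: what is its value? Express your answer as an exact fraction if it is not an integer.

Row minima: Wide → -7, Body → -3; maximin = -3.
Column maxima: Forehand → -3, Backhand → 7; minimax = -3.
Since maximin = minimax = -3, there is a saddle point and the value is -3.

-3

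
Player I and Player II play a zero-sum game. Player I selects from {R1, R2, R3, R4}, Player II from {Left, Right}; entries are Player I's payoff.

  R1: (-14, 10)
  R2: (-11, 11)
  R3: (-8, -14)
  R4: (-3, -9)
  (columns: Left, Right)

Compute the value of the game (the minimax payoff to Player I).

Row minima: R1 → -14, R2 → -11, R3 → -14, R4 → -9; maximin = -9.
Column maxima: Left → -3, Right → 11; minimax = -3.
-9 ≠ -3, so there is no saddle point; optimal play is mixed.
R1 is strictly dominated by R2, so Player I never plays it.
R3 is strictly dominated by R4, so Player I never plays it.
On the remaining 2×2 (R2, R4 vs Left, Right):
Let Player I play R2 with probability p. Expected payoff against Left: (-11)p + (-3)(1−p) = −8p − 3; against Right: 11p + (-9)(1−p) = 20p − 9.
Setting these equal: −8p − 3 = 20p − 9 ⇒ −28p = -6 ⇒ p = 3/14, and the value is (-8)·(3/14) − 3 = -33/7.
For Player II: with q = P(Left), equating R2's and R4's payoffs gives −22q + 11 = 6q − 9 ⇒ q = 5/7.

-33/7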